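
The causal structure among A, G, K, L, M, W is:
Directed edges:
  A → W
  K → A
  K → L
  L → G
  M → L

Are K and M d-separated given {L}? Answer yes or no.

No — K and M are d-connected given {L}.

Bayes-Ball from K | {L} reaches {A,M,W}.
M ∈ reach(K|{L}) ⇒ K ⊥̸ M | {L}.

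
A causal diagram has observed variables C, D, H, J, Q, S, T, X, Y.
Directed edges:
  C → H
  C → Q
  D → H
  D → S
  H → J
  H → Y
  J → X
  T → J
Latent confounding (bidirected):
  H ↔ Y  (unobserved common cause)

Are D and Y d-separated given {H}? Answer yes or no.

No — D and Y are d-connected given {H}.

Bayes-Ball from D | {H} reaches {C,Q,S,Y}.
Y ∈ reach(D|{H}) ⇒ D ⊥̸ Y | {H}.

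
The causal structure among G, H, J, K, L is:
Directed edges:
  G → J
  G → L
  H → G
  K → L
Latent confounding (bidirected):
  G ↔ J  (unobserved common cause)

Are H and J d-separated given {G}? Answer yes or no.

No — H and J are d-connected given {G}.

Bayes-Ball from H | {G} reaches {J}.
J ∈ reach(H|{G}) ⇒ H ⊥̸ J | {G}.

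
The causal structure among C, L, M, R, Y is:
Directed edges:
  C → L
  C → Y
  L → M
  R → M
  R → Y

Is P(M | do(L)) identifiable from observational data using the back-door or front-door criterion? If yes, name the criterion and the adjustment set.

desc(L)\{L}={M}; candidates ⊆ {C,R,Y}.
∅: L⊥M given ∅ in G with L→· removed — back-door holds.
P(M|do(L)) = P(M|L) — no adjustment needed.

P(M|do(L)): backdoor, adjust for ∅.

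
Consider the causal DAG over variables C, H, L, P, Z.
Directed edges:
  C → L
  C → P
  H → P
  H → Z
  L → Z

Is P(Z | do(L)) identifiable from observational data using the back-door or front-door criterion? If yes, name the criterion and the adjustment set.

desc(L)\{L}={Z}; candidates ⊆ {C,H,P}.
∅: L⊥Z given ∅ in G with L→· removed — back-door holds.
P(Z|do(L)) = P(Z|L) — no adjustment needed.

P(Z|do(L)): backdoor, adjust for ∅.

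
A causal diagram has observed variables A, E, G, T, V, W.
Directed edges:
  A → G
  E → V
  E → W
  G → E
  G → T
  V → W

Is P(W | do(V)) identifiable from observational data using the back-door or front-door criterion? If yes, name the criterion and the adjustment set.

P(W|do(V)): backdoor, adjust for {E}.

desc(V)\{V}={W}; candidates ⊆ {A,E,G,T}.
size 0: {}; under {} V still reaches {A,E,G,T,W} ∋ W.
{E}: V⊥W given {E} in G with V→· removed — back-door holds.
P(W|do(V)) = Σ_{E} P(W|V,E)·P(E).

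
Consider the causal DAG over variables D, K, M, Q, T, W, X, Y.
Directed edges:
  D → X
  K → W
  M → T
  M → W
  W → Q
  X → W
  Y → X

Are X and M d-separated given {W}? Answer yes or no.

Bayes-Ball from X | {W} reaches {D,K,M,T,Y}.
M ∈ reach(X|{W}) ⇒ X ⊥̸ M | {W}.

No — X and M are d-connected given {W}.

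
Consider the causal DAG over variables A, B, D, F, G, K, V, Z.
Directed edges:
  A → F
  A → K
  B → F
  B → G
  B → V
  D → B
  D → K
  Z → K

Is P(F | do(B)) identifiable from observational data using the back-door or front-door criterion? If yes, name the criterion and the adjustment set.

desc(B)\{B}={F,G,V}; candidates ⊆ {A,D,K,Z}.
∅: B⊥F given ∅ in G with B→· removed — back-door holds.
P(F|do(B)) = P(F|B) — no adjustment needed.

P(F|do(B)): backdoor, adjust for ∅.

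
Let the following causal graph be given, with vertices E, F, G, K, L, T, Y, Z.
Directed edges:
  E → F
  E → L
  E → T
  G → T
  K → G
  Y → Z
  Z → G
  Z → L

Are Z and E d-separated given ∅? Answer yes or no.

Bayes-Ball from Z | ∅ reaches {G,L,T,Y}.
E ∉ reach(Z|∅) ⇒ Z ⊥ E | ∅.

Yes — Z ⊥ E | ∅.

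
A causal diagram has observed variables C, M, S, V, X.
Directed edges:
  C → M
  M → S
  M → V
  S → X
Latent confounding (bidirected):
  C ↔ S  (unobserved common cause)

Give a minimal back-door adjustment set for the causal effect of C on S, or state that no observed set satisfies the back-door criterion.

desc(C)\{C}={M,S,V,X}; candidates ⊆ {—}.
C↔S: latent back-door arc(s) into C.
size 0: {}; under {} C still reaches {S,X} ∋ S.
C↔S cannot be blocked by any observed set — no back-door set.

C→S: no observed back-door set.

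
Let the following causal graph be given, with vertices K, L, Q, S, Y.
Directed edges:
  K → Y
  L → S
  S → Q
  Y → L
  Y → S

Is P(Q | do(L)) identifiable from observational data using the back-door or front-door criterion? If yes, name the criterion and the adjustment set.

desc(L)\{L}={Q,S}; candidates ⊆ {K,Y}.
size 0: {}; under {} L still reaches {K,Q,S,Y} ∋ Q.
{Y}: L⊥Q given {Y} in G with L→· removed — back-door holds.
P(Q|do(L)) = Σ_{Y} P(Q|L,Y)·P(Y).

P(Q|do(L)): backdoor, adjust for {Y}.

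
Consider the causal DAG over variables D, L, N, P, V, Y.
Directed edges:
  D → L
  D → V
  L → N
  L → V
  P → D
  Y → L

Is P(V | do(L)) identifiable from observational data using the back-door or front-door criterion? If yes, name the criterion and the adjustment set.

desc(L)\{L}={N,V}; candidates ⊆ {D,P,Y}.
size 0: {}; under {} L still reaches {D,P,V,Y} ∋ V.
{D}: L⊥V given {D} in G with L→· removed — back-door holds.
P(V|do(L)) = Σ_{D} P(V|L,D)·P(D).

P(V|do(L)): backdoor, adjust for {D}.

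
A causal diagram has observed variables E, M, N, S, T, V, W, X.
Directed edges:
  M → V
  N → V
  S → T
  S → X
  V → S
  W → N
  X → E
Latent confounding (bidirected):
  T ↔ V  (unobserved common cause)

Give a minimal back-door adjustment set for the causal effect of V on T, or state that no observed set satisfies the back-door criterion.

V→T: no observed back-door set.

desc(V)\{V}={E,S,T,X}; candidates ⊆ {M,N,W}.
V↔T: latent back-door arc(s) into V.
size 0: {}; under {} V still reaches {M,N,T,W} ∋ T.
size 1: {M}, {N}, {W}; under {M} V still reaches {N,T,W} ∋ T.
size 2: {M,N}, {M,W}, {N,W}; under {M,N} V still reaches {T} ∋ T.
V↔T cannot be blocked by any observed set — no back-door set.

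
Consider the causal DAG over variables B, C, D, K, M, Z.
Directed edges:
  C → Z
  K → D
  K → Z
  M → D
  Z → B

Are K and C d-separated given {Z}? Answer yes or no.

No — K and C are d-connected given {Z}.

Bayes-Ball from K | {Z} reaches {C,D}.
C ∈ reach(K|{Z}) ⇒ K ⊥̸ C | {Z}.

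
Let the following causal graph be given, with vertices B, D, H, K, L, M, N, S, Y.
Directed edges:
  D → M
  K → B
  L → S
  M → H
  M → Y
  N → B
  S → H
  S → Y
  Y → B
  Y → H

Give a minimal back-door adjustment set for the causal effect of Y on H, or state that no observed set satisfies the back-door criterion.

Y→H: minimal back-door set {M, S}.

desc(Y)\{Y}={B,H}; candidates ⊆ {D,K,L,M,N,S}.
size 0: {}; under {} Y still reaches {D,H,L,M,S} ∋ H.
size 1: {D}, {K}, {L} …(+3); under {D} Y still reaches {H,L,M,S} ∋ H.
{M,S}: Y⊥H given {M,S} in G with Y→· removed — back-door holds.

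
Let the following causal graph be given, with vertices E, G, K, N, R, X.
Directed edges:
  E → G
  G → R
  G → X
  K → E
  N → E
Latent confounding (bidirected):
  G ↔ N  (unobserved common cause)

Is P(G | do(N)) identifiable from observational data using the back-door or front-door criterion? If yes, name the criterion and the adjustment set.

desc(N)\{N}={E,G,R,X}; candidates ⊆ {K}.
N↔G: latent back-door arc(s) into N.
size 0: {}; under {} N still reaches {G,R,X} ∋ G.
size 1: {K}; under {K} N still reaches {G,R,X} ∋ G.
N↔G cannot be blocked by any observed set — no back-door set.
{E}: (i) intercepts every directed N→G path; (ii) no back-door N→{E}; (iii) {N} blocks every back-door {E}→G. Front-door holds.
P(G|do(N)) = Σ_{E} P(E|N) Σ_{N'} P(G|E,N')P(N').

P(G|do(N)): frontdoor, adjust for {E}.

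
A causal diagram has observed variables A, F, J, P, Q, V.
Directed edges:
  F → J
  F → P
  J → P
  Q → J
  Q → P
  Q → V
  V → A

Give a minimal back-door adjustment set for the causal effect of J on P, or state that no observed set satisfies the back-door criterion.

J→P: minimal back-door set {F, Q}.

desc(J)\{J}={P}; candidates ⊆ {A,F,Q,V}.
size 0: {}; under {} J still reaches {A,F,P,Q,V} ∋ P.
size 1: {A}, {F}, {Q} …(+1); under {A} J still reaches {F,P,Q,V} ∋ P.
{F,Q}: J⊥P given {F,Q} in G with J→· removed — back-door holds.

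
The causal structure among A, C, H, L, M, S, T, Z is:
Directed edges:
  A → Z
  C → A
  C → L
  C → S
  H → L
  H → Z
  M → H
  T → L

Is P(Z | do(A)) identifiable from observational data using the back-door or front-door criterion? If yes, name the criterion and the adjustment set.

desc(A)\{A}={Z}; candidates ⊆ {C,H,L,M,S,T}.
∅: A⊥Z given ∅ in G with A→· removed — back-door holds.
P(Z|do(A)) = P(Z|A) — no adjustment needed.

P(Z|do(A)): backdoor, adjust for ∅.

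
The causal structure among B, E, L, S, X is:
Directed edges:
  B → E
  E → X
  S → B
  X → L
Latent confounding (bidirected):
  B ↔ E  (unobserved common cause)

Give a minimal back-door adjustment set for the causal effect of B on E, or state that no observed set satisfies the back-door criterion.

B→E: no observed back-door set.

desc(B)\{B}={E,L,X}; candidates ⊆ {S}.
B↔E: latent back-door arc(s) into B.
size 0: {}; under {} B still reaches {E,L,S,X} ∋ E.
size 1: {S}; under {S} B still reaches {E,L,X} ∋ E.
B↔E cannot be blocked by any observed set — no back-door set.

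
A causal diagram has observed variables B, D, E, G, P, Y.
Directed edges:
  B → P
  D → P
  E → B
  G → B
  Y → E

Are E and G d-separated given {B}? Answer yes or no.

No — E and G are d-connected given {B}.

Bayes-Ball from E | {B} reaches {G,Y}.
G ∈ reach(E|{B}) ⇒ E ⊥̸ G | {B}.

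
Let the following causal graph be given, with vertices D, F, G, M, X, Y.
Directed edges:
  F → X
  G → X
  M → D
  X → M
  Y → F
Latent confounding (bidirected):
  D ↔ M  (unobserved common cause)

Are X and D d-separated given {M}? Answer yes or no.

No — X and D are d-connected given {M}.

Bayes-Ball from X | {M} reaches {D,F,G,Y}.
D ∈ reach(X|{M}) ⇒ X ⊥̸ D | {M}.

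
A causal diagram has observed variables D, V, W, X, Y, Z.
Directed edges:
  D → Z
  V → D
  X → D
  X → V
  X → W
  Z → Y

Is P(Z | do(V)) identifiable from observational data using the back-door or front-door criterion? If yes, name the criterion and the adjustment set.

desc(V)\{V}={D,Y,Z}; candidates ⊆ {W,X}.
size 0: {}; under {} V still reaches {D,W,X,Y,Z} ∋ Z.
{X}: V⊥Z given {X} in G with V→· removed — back-door holds.
P(Z|do(V)) = Σ_{X} P(Z|V,X)·P(X).

P(Z|do(V)): backdoor, adjust for {X}.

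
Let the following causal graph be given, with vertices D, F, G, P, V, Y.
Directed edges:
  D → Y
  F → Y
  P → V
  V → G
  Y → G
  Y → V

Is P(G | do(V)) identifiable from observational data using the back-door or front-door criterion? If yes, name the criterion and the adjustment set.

desc(V)\{V}={G}; candidates ⊆ {D,F,P,Y}.
size 0: {}; under {} V still reaches {D,F,G,P,Y} ∋ G.
{Y}: V⊥G given {Y} in G with V→· removed — back-door holds.
P(G|do(V)) = Σ_{Y} P(G|V,Y)·P(Y).

P(G|do(V)): backdoor, adjust for {Y}.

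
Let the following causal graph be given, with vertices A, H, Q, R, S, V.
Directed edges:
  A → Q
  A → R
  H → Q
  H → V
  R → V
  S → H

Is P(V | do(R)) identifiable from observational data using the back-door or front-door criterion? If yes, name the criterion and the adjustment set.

desc(R)\{R}={V}; candidates ⊆ {A,H,Q,S}.
∅: R⊥V given ∅ in G with R→· removed — back-door holds.
P(V|do(R)) = P(V|R) — no adjustment needed.

P(V|do(R)): backdoor, adjust for ∅.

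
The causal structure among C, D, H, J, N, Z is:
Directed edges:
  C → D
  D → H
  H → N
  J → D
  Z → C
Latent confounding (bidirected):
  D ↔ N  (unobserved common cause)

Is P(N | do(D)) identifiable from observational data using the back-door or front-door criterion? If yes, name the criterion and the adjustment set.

P(N|do(D)): frontdoor, adjust for {H}.

desc(D)\{D}={H,N}; candidates ⊆ {C,J,Z}.
D↔N: latent back-door arc(s) into D.
size 0: {}; under {} D still reaches {C,J,N,Z} ∋ N.
size 1: {C}, {J}, {Z}; under {C} D still reaches {J,N} ∋ N.
size 2: {C,J}, {C,Z}, {J,Z}; under {C,J} D still reaches {N} ∋ N.
D↔N cannot be blocked by any observed set — no back-door set.
{H}: (i) intercepts every directed D→N path; (ii) no back-door D→{H}; (iii) {D} blocks every back-door {H}→N. Front-door holds.
P(N|do(D)) = Σ_{H} P(H|D) Σ_{D'} P(N|H,D')P(D').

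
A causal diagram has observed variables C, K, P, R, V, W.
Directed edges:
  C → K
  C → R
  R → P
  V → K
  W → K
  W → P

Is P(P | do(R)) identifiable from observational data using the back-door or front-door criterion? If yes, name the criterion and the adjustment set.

P(P|do(R)): backdoor, adjust for ∅.

desc(R)\{R}={P}; candidates ⊆ {C,K,V,W}.
∅: R⊥P given ∅ in G with R→· removed — back-door holds.
P(P|do(R)) = P(P|R) — no adjustment needed.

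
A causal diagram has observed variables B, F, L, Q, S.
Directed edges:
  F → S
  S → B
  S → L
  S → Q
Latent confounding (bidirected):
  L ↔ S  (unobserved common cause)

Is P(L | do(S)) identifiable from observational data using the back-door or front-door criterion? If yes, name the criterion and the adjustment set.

desc(S)\{S}={B,L,Q}; candidates ⊆ {F}.
S↔L: latent back-door arc(s) into S.
size 0: {}; under {} S still reaches {F,L} ∋ L.
size 1: {F}; under {F} S still reaches {L} ∋ L.
S↔L cannot be blocked by any observed set — no back-door set.
No mediator lies on a directed S→…→L path.
Neither criterion identifies P(L|do(S)) in this graph.

P(L|do(S)): not identifiable (no BD/FD set).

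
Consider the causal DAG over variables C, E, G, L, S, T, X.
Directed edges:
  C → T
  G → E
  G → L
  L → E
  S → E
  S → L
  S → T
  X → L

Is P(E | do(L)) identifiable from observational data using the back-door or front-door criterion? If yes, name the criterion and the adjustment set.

P(E|do(L)): backdoor, adjust for {G, S}.

desc(L)\{L}={E}; candidates ⊆ {C,G,S,T,X}.
size 0: {}; under {} L still reaches {E,G,S,T,X} ∋ E.
size 1: {C}, {G}, {S} …(+2); under {C} L still reaches {E,G,S,T,X} ∋ E.
{G,S}: L⊥E given {G,S} in G with L→· removed — back-door holds.
P(E|do(L)) = Σ_{G,S} P(E|L,G,S)·P(G,S).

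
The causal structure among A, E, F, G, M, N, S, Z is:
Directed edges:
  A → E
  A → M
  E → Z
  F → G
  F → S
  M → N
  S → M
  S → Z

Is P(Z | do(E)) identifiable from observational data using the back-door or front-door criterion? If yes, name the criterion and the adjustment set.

P(Z|do(E)): backdoor, adjust for ∅.

desc(E)\{E}={Z}; candidates ⊆ {A,F,G,M,N,S}.
∅: E⊥Z given ∅ in G with E→· removed — back-door holds.
P(Z|do(E)) = P(Z|E) — no adjustment needed.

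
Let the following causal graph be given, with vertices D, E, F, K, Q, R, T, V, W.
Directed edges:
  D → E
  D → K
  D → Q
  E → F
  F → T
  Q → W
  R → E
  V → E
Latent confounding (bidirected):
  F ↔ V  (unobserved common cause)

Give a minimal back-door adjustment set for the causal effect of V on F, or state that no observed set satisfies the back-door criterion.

V→F: no observed back-door set.

desc(V)\{V}={E,F,T}; candidates ⊆ {D,K,Q,R,W}.
V↔F: latent back-door arc(s) into V.
size 0: {}; under {} V still reaches {F,T} ∋ F.
size 1: {D}, {K}, {Q} …(+2); under {D} V still reaches {F,T} ∋ F.
size 2: {D,K}, {D,Q}, {D,R} …(+7); under {D,K} V still reaches {F,T} ∋ F.
V↔F cannot be blocked by any observed set — no back-door set.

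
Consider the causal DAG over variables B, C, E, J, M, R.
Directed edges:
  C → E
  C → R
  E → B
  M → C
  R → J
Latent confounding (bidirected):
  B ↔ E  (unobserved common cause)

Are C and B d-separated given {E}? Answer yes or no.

No — C and B are d-connected given {E}.

Bayes-Ball from C | {E} reaches {B,J,M,R}.
B ∈ reach(C|{E}) ⇒ C ⊥̸ B | {E}.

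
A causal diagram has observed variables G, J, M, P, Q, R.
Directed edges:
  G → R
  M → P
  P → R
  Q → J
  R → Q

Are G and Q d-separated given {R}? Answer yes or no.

Yes — G ⊥ Q | {R}.

Bayes-Ball from G | {R} reaches {M,P}.
Q ∉ reach(G|{R}) ⇒ G ⊥ Q | {R}.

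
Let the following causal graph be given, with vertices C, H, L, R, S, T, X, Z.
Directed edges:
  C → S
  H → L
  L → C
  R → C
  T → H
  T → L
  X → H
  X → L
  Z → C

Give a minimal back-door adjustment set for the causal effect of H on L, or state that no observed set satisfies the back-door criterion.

desc(H)\{H}={C,L,S}; candidates ⊆ {R,T,X,Z}.
size 0: {}; under {} H still reaches {C,L,S,T,X} ∋ L.
size 1: {R}, {T}, {X} …(+1); under {R} H still reaches {C,L,S,T,X} ∋ L.
{T,X}: H⊥L given {T,X} in G with H→· removed — back-door holds.

H→L: minimal back-door set {T, X}.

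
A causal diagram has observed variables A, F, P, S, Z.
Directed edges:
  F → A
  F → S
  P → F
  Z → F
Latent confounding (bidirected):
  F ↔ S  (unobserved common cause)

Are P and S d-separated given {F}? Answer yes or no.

No — P and S are d-connected given {F}.

Bayes-Ball from P | {F} reaches {S,Z}.
S ∈ reach(P|{F}) ⇒ P ⊥̸ S | {F}.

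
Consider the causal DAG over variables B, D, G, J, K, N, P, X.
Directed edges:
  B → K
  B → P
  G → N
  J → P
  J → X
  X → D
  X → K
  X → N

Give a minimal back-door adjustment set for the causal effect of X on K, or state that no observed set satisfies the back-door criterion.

desc(X)\{X}={D,K,N}; candidates ⊆ {B,G,J,P}.
∅: X⊥K given ∅ in G with X→· removed — back-door holds.

X→K: minimal back-door set ∅.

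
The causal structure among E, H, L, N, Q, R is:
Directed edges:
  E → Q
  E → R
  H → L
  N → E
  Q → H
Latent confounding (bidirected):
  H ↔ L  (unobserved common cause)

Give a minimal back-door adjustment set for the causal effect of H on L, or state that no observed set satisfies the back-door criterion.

H→L: no observed back-door set.

desc(H)\{H}={L}; candidates ⊆ {E,N,Q,R}.
H↔L: latent back-door arc(s) into H.
size 0: {}; under {} H still reaches {E,L,N,Q,R} ∋ L.
size 1: {E}, {N}, {Q} …(+1); under {E} H still reaches {L,Q} ∋ L.
size 2: {E,N}, {E,Q}, {E,R} …(+3); under {E,N} H still reaches {L,Q} ∋ L.
H↔L cannot be blocked by any observed set — no back-door set.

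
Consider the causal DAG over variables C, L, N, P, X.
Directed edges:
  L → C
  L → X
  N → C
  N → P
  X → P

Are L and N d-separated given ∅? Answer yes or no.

Yes — L ⊥ N | ∅.

Bayes-Ball from L | ∅ reaches {C,P,X}.
N ∉ reach(L|∅) ⇒ L ⊥ N | ∅.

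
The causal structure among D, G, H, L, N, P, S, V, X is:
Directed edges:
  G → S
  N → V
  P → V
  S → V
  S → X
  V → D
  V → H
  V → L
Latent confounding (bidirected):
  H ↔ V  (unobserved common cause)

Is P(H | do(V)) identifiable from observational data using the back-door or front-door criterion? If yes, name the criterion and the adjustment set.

desc(V)\{V}={D,H,L}; candidates ⊆ {G,N,P,S,X}.
V↔H: latent back-door arc(s) into V.
size 0: {}; under {} V still reaches {G,H,N,P,S,X} ∋ H.
size 1: {G}, {N}, {P} …(+2); under {G} V still reaches {H,N,P,S,X} ∋ H.
size 2: {G,N}, {G,P}, {G,S} …(+7); under {G,N} V still reaches {H,P,S,X} ∋ H.
V↔H cannot be blocked by any observed set — no back-door set.
No mediator lies on a directed V→…→H path.
Neither criterion identifies P(H|do(V)) in this graph.

P(H|do(V)): not identifiable (no BD/FD set).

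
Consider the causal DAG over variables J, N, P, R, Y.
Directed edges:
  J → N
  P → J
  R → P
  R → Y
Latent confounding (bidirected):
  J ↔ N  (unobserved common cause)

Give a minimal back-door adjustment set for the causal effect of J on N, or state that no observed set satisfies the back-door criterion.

J→N: no observed back-door set.

desc(J)\{J}={N}; candidates ⊆ {P,R,Y}.
J↔N: latent back-door arc(s) into J.
size 0: {}; under {} J still reaches {N,P,R,Y} ∋ N.
size 1: {P}, {R}, {Y}; under {P} J still reaches {N} ∋ N.
size 2: {P,R}, {P,Y}, {R,Y}; under {P,R} J still reaches {N} ∋ N.
J↔N cannot be blocked by any observed set — no back-door set.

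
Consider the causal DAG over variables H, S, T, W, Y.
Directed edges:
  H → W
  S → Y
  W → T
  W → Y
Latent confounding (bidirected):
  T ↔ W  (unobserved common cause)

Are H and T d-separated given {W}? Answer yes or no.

No — H and T are d-connected given {W}.

Bayes-Ball from H | {W} reaches {T}.
T ∈ reach(H|{W}) ⇒ H ⊥̸ T | {W}.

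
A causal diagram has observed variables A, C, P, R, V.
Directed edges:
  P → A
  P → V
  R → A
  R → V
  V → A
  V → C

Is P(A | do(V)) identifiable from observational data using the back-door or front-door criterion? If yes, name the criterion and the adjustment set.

desc(V)\{V}={A,C}; candidates ⊆ {P,R}.
size 0: {}; under {} V still reaches {A,P,R} ∋ A.
size 1: {P}, {R}; under {P} V still reaches {A,R} ∋ A.
{P,R}: V⊥A given {P,R} in G with V→· removed — back-door holds.
P(A|do(V)) = Σ_{P,R} P(A|V,P,R)·P(P,R).

P(A|do(V)): backdoor, adjust for {P, R}.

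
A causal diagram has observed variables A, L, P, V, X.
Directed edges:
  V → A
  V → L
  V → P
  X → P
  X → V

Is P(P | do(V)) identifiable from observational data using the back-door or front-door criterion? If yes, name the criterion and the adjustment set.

desc(V)\{V}={A,L,P}; candidates ⊆ {X}.
size 0: {}; under {} V still reaches {P,X} ∋ P.
{X}: V⊥P given {X} in G with V→· removed — back-door holds.
P(P|do(V)) = Σ_{X} P(P|V,X)·P(X).

P(P|do(V)): backdoor, adjust for {X}.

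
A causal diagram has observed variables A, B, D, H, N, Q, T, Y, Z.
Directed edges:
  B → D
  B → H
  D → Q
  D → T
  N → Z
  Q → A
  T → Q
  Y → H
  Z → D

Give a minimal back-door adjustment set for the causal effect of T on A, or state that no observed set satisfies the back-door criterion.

T→A: minimal back-door set {D}.

desc(T)\{T}={A,Q}; candidates ⊆ {B,D,H,N,Y,Z}.
size 0: {}; under {} T still reaches {A,B,D,H,N,Q,Z} ∋ A.
{D}: T⊥A given {D} in G with T→· removed — back-door holds.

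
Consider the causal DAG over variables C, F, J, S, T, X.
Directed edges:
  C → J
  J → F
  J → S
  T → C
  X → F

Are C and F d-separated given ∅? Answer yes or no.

No — C and F are d-connected given ∅.

Bayes-Ball from C | ∅ reaches {F,J,S,T}.
F ∈ reach(C|∅) ⇒ C ⊥̸ F | ∅.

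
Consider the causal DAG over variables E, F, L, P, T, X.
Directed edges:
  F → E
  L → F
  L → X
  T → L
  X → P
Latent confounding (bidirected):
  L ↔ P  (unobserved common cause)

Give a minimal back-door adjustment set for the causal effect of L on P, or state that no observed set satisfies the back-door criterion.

L→P: no observed back-door set.

desc(L)\{L}={E,F,P,X}; candidates ⊆ {T}.
L↔P: latent back-door arc(s) into L.
size 0: {}; under {} L still reaches {P,T} ∋ P.
size 1: {T}; under {T} L still reaches {P} ∋ P.
L↔P cannot be blocked by any observed set — no back-door set.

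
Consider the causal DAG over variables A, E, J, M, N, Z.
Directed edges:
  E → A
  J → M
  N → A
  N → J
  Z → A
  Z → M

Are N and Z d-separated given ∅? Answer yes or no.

Yes — N ⊥ Z | ∅.

Bayes-Ball from N | ∅ reaches {A,J,M}.
Z ∉ reach(N|∅) ⇒ N ⊥ Z | ∅.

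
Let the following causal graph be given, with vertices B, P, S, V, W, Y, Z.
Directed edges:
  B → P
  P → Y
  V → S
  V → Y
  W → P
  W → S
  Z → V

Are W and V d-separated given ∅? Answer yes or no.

Yes — W ⊥ V | ∅.

Bayes-Ball from W | ∅ reaches {P,S,Y}.
V ∉ reach(W|∅) ⇒ W ⊥ V | ∅.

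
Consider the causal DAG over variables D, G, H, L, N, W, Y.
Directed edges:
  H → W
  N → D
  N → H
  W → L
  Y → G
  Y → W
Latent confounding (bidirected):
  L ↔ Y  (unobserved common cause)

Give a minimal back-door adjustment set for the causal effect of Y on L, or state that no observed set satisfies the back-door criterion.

Y→L: no observed back-door set.

desc(Y)\{Y}={G,L,W}; candidates ⊆ {D,H,N}.
Y↔L: latent back-door arc(s) into Y.
size 0: {}; under {} Y still reaches {L} ∋ L.
size 1: {D}, {H}, {N}; under {D} Y still reaches {L} ∋ L.
size 2: {D,H}, {D,N}, {H,N}; under {D,H} Y still reaches {L} ∋ L.
Y↔L cannot be blocked by any observed set — no back-door set.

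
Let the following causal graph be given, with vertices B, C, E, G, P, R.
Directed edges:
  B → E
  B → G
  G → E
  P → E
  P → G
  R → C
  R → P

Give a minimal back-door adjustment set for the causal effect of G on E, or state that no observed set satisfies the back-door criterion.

G→E: minimal back-door set {B, P}.

desc(G)\{G}={E}; candidates ⊆ {B,C,P,R}.
size 0: {}; under {} G still reaches {B,C,E,P,R} ∋ E.
size 1: {B}, {C}, {P} …(+1); under {B} G still reaches {C,E,P,R} ∋ E.
{B,P}: G⊥E given {B,P} in G with G→· removed — back-door holds.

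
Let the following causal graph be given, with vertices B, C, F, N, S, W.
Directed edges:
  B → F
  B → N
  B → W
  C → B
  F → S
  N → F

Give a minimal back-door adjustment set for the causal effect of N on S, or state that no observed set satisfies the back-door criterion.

N→S: minimal back-door set {B}.

desc(N)\{N}={F,S}; candidates ⊆ {B,C,W}.
size 0: {}; under {} N still reaches {B,C,F,S,W} ∋ S.
{B}: N⊥S given {B} in G with N→· removed — back-door holds.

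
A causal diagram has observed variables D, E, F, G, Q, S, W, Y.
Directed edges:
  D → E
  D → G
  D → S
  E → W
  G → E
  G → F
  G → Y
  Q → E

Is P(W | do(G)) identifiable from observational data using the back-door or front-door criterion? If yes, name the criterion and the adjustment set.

desc(G)\{G}={E,F,W,Y}; candidates ⊆ {D,Q,S}.
size 0: {}; under {} G still reaches {D,E,S,W} ∋ W.
{D}: G⊥W given {D} in G with G→· removed — back-door holds.
P(W|do(G)) = Σ_{D} P(W|G,D)·P(D).

P(W|do(G)): backdoor, adjust for {D}.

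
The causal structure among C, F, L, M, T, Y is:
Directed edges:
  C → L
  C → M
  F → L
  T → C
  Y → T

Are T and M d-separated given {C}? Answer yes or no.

Bayes-Ball from T | {C} reaches {Y}.
M ∉ reach(T|{C}) ⇒ T ⊥ M | {C}.

Yes — T ⊥ M | {C}.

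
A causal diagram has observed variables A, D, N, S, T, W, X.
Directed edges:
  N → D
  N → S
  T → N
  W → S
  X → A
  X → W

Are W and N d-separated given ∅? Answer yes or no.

Yes — W ⊥ N | ∅.

Bayes-Ball from W | ∅ reaches {A,S,X}.
N ∉ reach(W|∅) ⇒ W ⊥ N | ∅.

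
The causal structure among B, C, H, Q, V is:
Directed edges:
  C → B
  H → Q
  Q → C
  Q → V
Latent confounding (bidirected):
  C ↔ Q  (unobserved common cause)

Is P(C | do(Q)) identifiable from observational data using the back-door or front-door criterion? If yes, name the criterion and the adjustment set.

P(C|do(Q)): not identifiable (no BD/FD set).

desc(Q)\{Q}={B,C,V}; candidates ⊆ {H}.
Q↔C: latent back-door arc(s) into Q.
size 0: {}; under {} Q still reaches {B,C,H} ∋ C.
size 1: {H}; under {H} Q still reaches {B,C} ∋ C.
Q↔C cannot be blocked by any observed set — no back-door set.
No mediator lies on a directed Q→…→C path.
Neither criterion identifies P(C|do(Q)) in this graph.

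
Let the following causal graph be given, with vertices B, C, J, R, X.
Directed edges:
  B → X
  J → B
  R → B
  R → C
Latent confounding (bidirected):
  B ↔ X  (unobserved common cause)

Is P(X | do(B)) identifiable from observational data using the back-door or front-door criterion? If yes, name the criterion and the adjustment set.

P(X|do(B)): not identifiable (no BD/FD set).

desc(B)\{B}={X}; candidates ⊆ {C,J,R}.
B↔X: latent back-door arc(s) into B.
size 0: {}; under {} B still reaches {C,J,R,X} ∋ X.
size 1: {C}, {J}, {R}; under {C} B still reaches {J,R,X} ∋ X.
size 2: {C,J}, {C,R}, {J,R}; under {C,J} B still reaches {R,X} ∋ X.
B↔X cannot be blocked by any observed set — no back-door set.
No mediator lies on a directed B→…→X path.
Neither criterion identifies P(X|do(B)) in this graph.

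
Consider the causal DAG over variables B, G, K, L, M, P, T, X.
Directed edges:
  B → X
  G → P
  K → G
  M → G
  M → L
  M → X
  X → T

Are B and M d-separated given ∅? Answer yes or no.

Yes — B ⊥ M | ∅.

Bayes-Ball from B | ∅ reaches {T,X}.
M ∉ reach(B|∅) ⇒ B ⊥ M | ∅.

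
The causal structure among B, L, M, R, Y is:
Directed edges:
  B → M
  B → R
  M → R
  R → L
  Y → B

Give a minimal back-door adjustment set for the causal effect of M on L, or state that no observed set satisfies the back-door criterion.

M→L: minimal back-door set {B}.

desc(M)\{M}={L,R}; candidates ⊆ {B,Y}.
size 0: {}; under {} M still reaches {B,L,R,Y} ∋ L.
{B}: M⊥L given {B} in G with M→· removed — back-door holds.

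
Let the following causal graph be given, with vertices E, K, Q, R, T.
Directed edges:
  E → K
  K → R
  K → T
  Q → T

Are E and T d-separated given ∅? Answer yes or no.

No — E and T are d-connected given ∅.

Bayes-Ball from E | ∅ reaches {K,R,T}.
T ∈ reach(E|∅) ⇒ E ⊥̸ T | ∅.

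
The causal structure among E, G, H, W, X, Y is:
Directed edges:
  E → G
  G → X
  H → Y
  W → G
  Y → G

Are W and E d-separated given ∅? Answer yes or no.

Yes — W ⊥ E | ∅.

Bayes-Ball from W | ∅ reaches {G,X}.
E ∉ reach(W|∅) ⇒ W ⊥ E | ∅.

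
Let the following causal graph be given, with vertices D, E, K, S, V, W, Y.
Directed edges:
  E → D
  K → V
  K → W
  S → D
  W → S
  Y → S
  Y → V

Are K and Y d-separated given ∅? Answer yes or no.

Yes — K ⊥ Y | ∅.

Bayes-Ball from K | ∅ reaches {D,S,V,W}.
Y ∉ reach(K|∅) ⇒ K ⊥ Y | ∅.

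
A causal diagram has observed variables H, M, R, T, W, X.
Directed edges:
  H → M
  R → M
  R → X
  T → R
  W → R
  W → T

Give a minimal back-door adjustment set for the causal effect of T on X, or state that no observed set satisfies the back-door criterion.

T→X: minimal back-door set {W}.

desc(T)\{T}={M,R,X}; candidates ⊆ {H,W}.
size 0: {}; under {} T still reaches {M,R,W,X} ∋ X.
{W}: T⊥X given {W} in G with T→· removed — back-door holds.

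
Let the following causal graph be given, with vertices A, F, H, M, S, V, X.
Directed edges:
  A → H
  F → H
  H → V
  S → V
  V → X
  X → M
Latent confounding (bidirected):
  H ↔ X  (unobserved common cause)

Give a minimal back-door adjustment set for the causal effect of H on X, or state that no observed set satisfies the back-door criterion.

H→X: no observed back-door set.

desc(H)\{H}={M,V,X}; candidates ⊆ {A,F,S}.
H↔X: latent back-door arc(s) into H.
size 0: {}; under {} H still reaches {A,F,M,X} ∋ X.
size 1: {A}, {F}, {S}; under {A} H still reaches {F,M,X} ∋ X.
size 2: {A,F}, {A,S}, {F,S}; under {A,F} H still reaches {M,X} ∋ X.
H↔X cannot be blocked by any observed set — no back-door set.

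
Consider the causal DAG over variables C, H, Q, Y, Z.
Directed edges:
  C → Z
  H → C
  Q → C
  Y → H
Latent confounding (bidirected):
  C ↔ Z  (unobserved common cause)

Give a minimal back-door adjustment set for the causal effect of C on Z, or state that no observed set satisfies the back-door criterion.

desc(C)\{C}={Z}; candidates ⊆ {H,Q,Y}.
C↔Z: latent back-door arc(s) into C.
size 0: {}; under {} C still reaches {H,Q,Y,Z} ∋ Z.
size 1: {H}, {Q}, {Y}; under {H} C still reaches {Q,Z} ∋ Z.
size 2: {H,Q}, {H,Y}, {Q,Y}; under {H,Q} C still reaches {Z} ∋ Z.
C↔Z cannot be blocked by any observed set — no back-door set.

C→Z: no observed back-door set.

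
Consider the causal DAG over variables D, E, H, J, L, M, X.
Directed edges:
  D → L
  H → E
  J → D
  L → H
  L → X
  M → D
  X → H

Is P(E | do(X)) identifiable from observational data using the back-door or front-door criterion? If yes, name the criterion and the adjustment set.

desc(X)\{X}={E,H}; candidates ⊆ {D,J,L,M}.
size 0: {}; under {} X still reaches {D,E,H,J,L,M} ∋ E.
{L}: X⊥E given {L} in G with X→· removed — back-door holds.
P(E|do(X)) = Σ_{L} P(E|X,L)·P(L).

P(E|do(X)): backdoor, adjust for {L}.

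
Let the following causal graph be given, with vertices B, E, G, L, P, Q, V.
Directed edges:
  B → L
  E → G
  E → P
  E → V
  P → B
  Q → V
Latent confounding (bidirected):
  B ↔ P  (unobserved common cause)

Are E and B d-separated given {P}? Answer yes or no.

No — E and B are d-connected given {P}.

Bayes-Ball from E | {P} reaches {B,G,L,V}.
B ∈ reach(E|{P}) ⇒ E ⊥̸ B | {P}.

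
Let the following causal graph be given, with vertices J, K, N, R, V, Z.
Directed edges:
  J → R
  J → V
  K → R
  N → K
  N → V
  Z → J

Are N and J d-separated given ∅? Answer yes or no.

Yes — N ⊥ J | ∅.

Bayes-Ball from N | ∅ reaches {K,R,V}.
J ∉ reach(N|∅) ⇒ N ⊥ J | ∅.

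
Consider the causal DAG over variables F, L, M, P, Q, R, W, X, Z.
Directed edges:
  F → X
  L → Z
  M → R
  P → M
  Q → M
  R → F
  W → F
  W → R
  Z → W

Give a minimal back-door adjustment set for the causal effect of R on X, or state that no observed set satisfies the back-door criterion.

desc(R)\{R}={F,X}; candidates ⊆ {L,M,P,Q,W,Z}.
size 0: {}; under {} R still reaches {F,L,M,P,Q,W,X,Z} ∋ X.
{W}: R⊥X given {W} in G with R→· removed — back-door holds.

R→X: minimal back-door set {W}.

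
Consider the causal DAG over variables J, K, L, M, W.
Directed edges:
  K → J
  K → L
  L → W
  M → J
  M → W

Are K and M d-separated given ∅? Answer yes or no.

Bayes-Ball from K | ∅ reaches {J,L,W}.
M ∉ reach(K|∅) ⇒ K ⊥ M | ∅.

Yes — K ⊥ M | ∅.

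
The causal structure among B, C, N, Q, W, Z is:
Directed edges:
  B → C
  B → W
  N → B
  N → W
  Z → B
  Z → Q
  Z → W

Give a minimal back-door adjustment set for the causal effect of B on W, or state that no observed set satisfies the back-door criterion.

B→W: minimal back-door set {N, Z}.

desc(B)\{B}={C,W}; candidates ⊆ {N,Q,Z}.
size 0: {}; under {} B still reaches {N,Q,W,Z} ∋ W.
size 1: {N}, {Q}, {Z}; under {N} B still reaches {Q,W,Z} ∋ W.
{N,Z}: B⊥W given {N,Z} in G with B→· removed — back-door holds.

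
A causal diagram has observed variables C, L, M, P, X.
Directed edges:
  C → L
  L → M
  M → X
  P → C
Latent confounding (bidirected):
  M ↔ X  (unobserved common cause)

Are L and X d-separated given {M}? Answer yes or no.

Bayes-Ball from L | {M} reaches {C,P,X}.
X ∈ reach(L|{M}) ⇒ L ⊥̸ X | {M}.

No — L and X are d-connected given {M}.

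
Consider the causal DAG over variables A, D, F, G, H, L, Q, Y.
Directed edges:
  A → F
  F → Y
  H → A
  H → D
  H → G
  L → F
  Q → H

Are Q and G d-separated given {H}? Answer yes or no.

Yes — Q ⊥ G | {H}.

Bayes-Ball from Q | {H} reaches ∅.
G ∉ reach(Q|{H}) ⇒ Q ⊥ G | {H}.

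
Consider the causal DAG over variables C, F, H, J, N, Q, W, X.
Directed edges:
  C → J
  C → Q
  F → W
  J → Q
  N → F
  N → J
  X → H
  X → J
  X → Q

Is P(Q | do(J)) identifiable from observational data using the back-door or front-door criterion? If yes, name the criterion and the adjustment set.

desc(J)\{J}={Q}; candidates ⊆ {C,F,H,N,W,X}.
size 0: {}; under {} J still reaches {C,F,H,N,Q,W,X} ∋ Q.
size 1: {C}, {F}, {H} …(+3); under {C} J still reaches {F,H,N,Q,W,X} ∋ Q.
{C,X}: J⊥Q given {C,X} in G with J→· removed — back-door holds.
P(Q|do(J)) = Σ_{C,X} P(Q|J,C,X)·P(C,X).

P(Q|do(J)): backdoor, adjust for {C, X}.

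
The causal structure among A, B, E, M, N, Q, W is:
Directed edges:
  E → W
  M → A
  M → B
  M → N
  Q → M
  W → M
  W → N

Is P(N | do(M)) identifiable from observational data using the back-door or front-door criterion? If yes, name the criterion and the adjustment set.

P(N|do(M)): backdoor, adjust for {W}.

desc(M)\{M}={A,B,N}; candidates ⊆ {E,Q,W}.
size 0: {}; under {} M still reaches {E,N,Q,W} ∋ N.
{W}: M⊥N given {W} in G with M→· removed — back-door holds.
P(N|do(M)) = Σ_{W} P(N|M,W)·P(W).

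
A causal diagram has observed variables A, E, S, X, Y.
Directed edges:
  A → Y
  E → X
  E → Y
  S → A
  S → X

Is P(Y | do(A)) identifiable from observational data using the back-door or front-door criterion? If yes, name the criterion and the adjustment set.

desc(A)\{A}={Y}; candidates ⊆ {E,S,X}.
∅: A⊥Y given ∅ in G with A→· removed — back-door holds.
P(Y|do(A)) = P(Y|A) — no adjustment needed.

P(Y|do(A)): backdoor, adjust for ∅.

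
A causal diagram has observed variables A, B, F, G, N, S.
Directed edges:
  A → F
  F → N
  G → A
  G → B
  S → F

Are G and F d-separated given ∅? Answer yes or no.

Bayes-Ball from G | ∅ reaches {A,B,F,N}.
F ∈ reach(G|∅) ⇒ G ⊥̸ F | ∅.

No — G and F are d-connected given ∅.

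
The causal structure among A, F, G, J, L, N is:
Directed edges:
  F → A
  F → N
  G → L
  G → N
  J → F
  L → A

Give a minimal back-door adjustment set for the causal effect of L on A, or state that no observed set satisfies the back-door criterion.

desc(L)\{L}={A}; candidates ⊆ {F,G,J,N}.
∅: L⊥A given ∅ in G with L→· removed — back-door holds.

L→A: minimal back-door set ∅.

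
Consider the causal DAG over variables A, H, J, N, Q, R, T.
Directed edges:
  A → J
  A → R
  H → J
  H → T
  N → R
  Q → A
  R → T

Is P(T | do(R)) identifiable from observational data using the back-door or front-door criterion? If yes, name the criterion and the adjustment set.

desc(R)\{R}={T}; candidates ⊆ {A,H,J,N,Q}.
∅: R⊥T given ∅ in G with R→· removed — back-door holds.
P(T|do(R)) = P(T|R) — no adjustment needed.

P(T|do(R)): backdoor, adjust for ∅.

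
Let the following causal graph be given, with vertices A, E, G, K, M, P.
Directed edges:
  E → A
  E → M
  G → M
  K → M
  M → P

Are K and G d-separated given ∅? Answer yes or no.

Bayes-Ball from K | ∅ reaches {M,P}.
G ∉ reach(K|∅) ⇒ K ⊥ G | ∅.

Yes — K ⊥ G | ∅.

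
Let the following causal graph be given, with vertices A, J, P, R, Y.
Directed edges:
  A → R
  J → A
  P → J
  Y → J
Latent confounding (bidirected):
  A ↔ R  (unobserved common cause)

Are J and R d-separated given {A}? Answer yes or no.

Bayes-Ball from J | {A} reaches {P,R,Y}.
R ∈ reach(J|{A}) ⇒ J ⊥̸ R | {A}.

No — J and R are d-connected given {A}.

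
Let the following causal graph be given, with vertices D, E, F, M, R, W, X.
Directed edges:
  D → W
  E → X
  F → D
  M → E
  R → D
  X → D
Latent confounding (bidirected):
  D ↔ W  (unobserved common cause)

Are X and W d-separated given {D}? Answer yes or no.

Bayes-Ball from X | {D} reaches {E,F,M,R,W}.
W ∈ reach(X|{D}) ⇒ X ⊥̸ W | {D}.

No — X and W are d-connected given {D}.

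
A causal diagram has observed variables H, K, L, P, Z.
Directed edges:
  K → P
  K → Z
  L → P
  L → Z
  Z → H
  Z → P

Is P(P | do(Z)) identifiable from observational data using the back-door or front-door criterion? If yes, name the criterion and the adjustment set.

desc(Z)\{Z}={H,P}; candidates ⊆ {K,L}.
size 0: {}; under {} Z still reaches {K,L,P} ∋ P.
size 1: {K}, {L}; under {K} Z still reaches {L,P} ∋ P.
{K,L}: Z⊥P given {K,L} in G with Z→· removed — back-door holds.
P(P|do(Z)) = Σ_{K,L} P(P|Z,K,L)·P(K,L).

P(P|do(Z)): backdoor, adjust for {K, L}.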